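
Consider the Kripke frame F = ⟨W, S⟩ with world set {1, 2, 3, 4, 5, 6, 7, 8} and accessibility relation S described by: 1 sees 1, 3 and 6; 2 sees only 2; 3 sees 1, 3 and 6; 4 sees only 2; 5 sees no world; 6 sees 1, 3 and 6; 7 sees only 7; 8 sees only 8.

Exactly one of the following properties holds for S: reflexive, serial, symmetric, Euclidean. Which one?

Euclidean

Reflexive: no — 4 is not related to itself.
Serial: no — 5 has no S-successor.
Symmetric: no — 4 S 2 but not 2 S 4.
Euclidean: yes — any two successors of a common world are S-related.
Only Euclidean holds.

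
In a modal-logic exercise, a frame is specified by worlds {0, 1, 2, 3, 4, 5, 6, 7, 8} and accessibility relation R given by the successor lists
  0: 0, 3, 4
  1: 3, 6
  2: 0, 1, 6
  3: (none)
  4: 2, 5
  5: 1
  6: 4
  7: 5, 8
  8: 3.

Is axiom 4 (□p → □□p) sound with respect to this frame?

No

The schema 4 characterises exactly the transitive frames.
Transitive: no — 0 R 4 and 4 R 2, but not 0 R 2.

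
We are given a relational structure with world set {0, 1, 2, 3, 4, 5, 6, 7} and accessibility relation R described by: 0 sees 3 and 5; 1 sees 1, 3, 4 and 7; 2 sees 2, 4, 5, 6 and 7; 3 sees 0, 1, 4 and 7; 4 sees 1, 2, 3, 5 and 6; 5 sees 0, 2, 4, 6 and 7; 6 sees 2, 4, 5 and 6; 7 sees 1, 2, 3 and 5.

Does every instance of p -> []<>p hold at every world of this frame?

The schema B characterises exactly the symmetric frames.
Symmetric: yes — every pair in R has its reverse in R.

Yes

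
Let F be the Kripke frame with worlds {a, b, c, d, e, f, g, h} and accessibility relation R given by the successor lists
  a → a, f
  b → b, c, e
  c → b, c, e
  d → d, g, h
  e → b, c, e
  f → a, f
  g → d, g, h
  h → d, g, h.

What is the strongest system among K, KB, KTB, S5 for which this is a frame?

S5

Symmetric (axiom B): yes — every pair in R has its reverse in R.
Reflexive (axiom T): yes — every world is R-related to itself.
Euclidean (axiom 5): yes — any two successors of a common world are R-related.
So F validates K, KB, KTB, S5. The strongest is S5.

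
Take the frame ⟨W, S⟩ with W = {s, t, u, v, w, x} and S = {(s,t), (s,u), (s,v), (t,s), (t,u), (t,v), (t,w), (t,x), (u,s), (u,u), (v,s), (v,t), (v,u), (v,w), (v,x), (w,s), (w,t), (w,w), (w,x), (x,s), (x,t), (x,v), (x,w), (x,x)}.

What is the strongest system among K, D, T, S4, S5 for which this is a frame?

D

Serial (axiom D): yes — every world has a successor (e.g. s S t).
Reflexive (axiom T): no — s is not related to itself.
Transitive (axiom 4): no — s S t and t S w, but not s S w.
Euclidean (axiom 5): no — s S u and s S t, but not u S t.
So F validates K, D; T would additionally require S to be reflexive. The strongest is D.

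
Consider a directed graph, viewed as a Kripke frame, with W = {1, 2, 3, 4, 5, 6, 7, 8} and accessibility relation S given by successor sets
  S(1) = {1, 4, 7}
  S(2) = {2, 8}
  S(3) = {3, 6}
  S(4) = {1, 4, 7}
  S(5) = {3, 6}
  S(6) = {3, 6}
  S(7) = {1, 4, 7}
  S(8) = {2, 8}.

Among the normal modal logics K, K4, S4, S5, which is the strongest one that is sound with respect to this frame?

Transitive (axiom 4): yes — every two-step S-path is closed by a direct edge.
Reflexive (axiom T): no — 5 is not related to itself.
Euclidean (axiom 5): yes — any two successors of a common world are S-related.
So F validates K, K4; S4 would additionally require S to be reflexive. The strongest is K4.

K4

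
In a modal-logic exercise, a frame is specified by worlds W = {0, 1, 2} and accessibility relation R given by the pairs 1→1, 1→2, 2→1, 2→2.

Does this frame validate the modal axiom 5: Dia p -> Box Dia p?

Yes

By correspondence theory, 5 is valid on a frame iff R is Euclidean.
Euclidean: yes — any two successors of a common world are R-related.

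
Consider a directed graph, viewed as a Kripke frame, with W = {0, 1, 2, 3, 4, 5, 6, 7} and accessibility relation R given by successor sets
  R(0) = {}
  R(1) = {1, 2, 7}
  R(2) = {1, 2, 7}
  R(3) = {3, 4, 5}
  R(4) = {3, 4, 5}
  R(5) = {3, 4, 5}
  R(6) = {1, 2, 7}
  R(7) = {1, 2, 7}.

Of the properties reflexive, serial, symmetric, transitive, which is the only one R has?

transitive

Reflexive: no — 0 is not related to itself.
Serial: no — 0 has no R-successor.
Symmetric: no — 6 R 1 but not 1 R 6.
Transitive: yes — every two-step R-path is closed by a direct edge.
Only transitive holds.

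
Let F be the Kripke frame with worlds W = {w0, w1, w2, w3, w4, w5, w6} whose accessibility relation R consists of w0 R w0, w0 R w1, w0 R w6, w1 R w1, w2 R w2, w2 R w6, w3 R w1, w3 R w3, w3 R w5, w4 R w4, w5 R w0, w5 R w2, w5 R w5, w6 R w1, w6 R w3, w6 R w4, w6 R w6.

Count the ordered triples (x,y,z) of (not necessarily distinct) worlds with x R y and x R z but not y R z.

Enumerating: (w0,w1,w0), (w0,w1,w6), (w0,w6,w0), (w2,w6,w2), (w3,w1,w3), (w3,w1,w5), (w3,w5,w1), (w3,w5,w3), (w5,w0,w2), (w5,w0,w5), (w5,w2,w0), (w5,w2,w5), … and 8 more.
Total: 20.

20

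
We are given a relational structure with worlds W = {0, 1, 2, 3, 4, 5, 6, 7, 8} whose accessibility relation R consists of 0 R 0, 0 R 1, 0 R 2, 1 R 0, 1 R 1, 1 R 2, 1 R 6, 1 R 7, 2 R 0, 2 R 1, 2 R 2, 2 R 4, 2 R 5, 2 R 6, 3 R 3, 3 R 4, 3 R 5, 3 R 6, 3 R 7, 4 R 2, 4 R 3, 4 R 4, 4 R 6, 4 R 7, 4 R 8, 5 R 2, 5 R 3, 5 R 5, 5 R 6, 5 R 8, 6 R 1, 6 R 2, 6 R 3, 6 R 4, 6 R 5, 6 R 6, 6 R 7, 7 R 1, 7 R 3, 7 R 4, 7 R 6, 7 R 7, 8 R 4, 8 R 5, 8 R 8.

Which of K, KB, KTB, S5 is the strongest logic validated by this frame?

Symmetric (axiom B): yes — every pair in R has its reverse in R.
Reflexive (axiom T): yes — every world is R-related to itself.
Euclidean (axiom 5): no — 1 R 0 and 1 R 6, but not 0 R 6.
So F validates K, KB, KTB; S5 would additionally require R to be Euclidean. The strongest is KTB.

KTB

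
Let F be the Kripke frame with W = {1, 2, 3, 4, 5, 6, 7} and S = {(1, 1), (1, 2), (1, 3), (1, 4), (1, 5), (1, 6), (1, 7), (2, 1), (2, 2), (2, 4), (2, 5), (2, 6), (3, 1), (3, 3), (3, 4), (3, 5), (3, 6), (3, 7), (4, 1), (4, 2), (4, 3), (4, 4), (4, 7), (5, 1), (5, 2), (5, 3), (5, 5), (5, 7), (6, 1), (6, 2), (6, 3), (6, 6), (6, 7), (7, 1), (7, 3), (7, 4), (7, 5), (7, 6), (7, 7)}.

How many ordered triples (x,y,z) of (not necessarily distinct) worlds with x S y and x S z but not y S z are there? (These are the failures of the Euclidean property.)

40

Enumerating: (1,2,3), (1,2,7), (1,3,2), (1,4,5), (1,4,6), (1,5,4), (1,5,6), (1,6,4), (1,6,5), (1,7,2), (2,4,5), (2,4,6), … and 28 more.
Total: 40.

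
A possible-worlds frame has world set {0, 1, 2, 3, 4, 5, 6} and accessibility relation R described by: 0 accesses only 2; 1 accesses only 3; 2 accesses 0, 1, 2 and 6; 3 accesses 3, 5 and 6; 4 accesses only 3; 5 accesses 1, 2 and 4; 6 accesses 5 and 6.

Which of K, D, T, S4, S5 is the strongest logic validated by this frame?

D

Serial (axiom D): yes — every world has a successor (e.g. 0 R 2).
Reflexive (axiom T): no — 0 is not related to itself.
Transitive (axiom 4): no — 0 R 2 and 2 R 1, but not 0 R 1.
Euclidean (axiom 5): no — 2 R 0 and 2 R 1, but not 0 R 1.
So F validates K, D; T would additionally require R to be reflexive. The strongest is D.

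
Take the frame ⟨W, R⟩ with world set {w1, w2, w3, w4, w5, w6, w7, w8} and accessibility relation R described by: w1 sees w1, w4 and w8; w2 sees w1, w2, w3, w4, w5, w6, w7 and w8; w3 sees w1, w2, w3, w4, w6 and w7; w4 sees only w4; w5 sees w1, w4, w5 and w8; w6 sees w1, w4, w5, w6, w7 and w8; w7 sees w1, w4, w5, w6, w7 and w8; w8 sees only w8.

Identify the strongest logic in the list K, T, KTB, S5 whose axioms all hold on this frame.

Reflexive (axiom T): yes — every world is R-related to itself.
Symmetric (axiom B): no — w1 R w4 but not w4 R w1.
Euclidean (axiom 5): no — w1 R w4 and w1 R w8, but not w4 R w8.
So F validates K, T; KTB would additionally require R to be symmetric. The strongest is T.

T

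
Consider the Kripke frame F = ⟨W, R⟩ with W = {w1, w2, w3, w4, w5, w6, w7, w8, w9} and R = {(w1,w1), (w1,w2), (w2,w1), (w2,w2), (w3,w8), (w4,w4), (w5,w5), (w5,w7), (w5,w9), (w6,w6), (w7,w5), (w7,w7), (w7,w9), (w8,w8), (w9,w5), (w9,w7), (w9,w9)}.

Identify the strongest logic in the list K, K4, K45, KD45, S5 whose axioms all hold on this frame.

KD45

Transitive (axiom 4): yes — every two-step R-path is closed by a direct edge.
Euclidean (axiom 5): yes — any two successors of a common world are R-related.
Serial (axiom D): yes — every world has a successor (e.g. w1 R w1).
Reflexive (axiom T): no — w3 is not related to itself.
So F validates K, K4, K45, KD45; S5 would additionally require R to be reflexive. The strongest is KD45.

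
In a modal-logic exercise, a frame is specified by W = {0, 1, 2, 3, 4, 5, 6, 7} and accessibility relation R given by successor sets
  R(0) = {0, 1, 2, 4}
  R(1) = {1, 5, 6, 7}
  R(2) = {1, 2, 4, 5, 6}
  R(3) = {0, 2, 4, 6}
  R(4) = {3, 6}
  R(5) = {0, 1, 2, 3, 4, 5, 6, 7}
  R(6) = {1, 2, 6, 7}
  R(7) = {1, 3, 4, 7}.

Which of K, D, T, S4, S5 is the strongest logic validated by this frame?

Serial (axiom D): yes — every world has a successor (e.g. 0 R 0).
Reflexive (axiom T): no — 3 is not related to itself.
Transitive (axiom 4): no — 0 R 1 and 1 R 5, but not 0 R 5.
Euclidean (axiom 5): no — 0 R 1 and 0 R 2, but not 1 R 2.
So F validates K, D; T would additionally require R to be reflexive. The strongest is D.

D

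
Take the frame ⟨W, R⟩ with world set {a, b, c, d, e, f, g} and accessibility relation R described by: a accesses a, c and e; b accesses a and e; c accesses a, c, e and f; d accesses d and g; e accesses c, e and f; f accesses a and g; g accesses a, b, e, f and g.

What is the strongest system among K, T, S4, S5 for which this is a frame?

Reflexive (axiom T): no — b is not related to itself.
Transitive (axiom 4): no — a R c and c R f, but not a R f.
Euclidean (axiom 5): no — b R e and b R a, but not e R a.
So F validates K; T would additionally require R to be reflexive. The strongest is K.

K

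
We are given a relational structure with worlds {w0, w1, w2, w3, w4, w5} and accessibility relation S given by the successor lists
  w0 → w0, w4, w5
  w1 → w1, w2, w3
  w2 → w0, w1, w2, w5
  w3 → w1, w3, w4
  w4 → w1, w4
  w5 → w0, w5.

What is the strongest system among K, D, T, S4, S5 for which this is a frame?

Serial (axiom D): yes — every world has a successor (e.g. w0 S w0).
Reflexive (axiom T): yes — every world is S-related to itself.
Transitive (axiom 4): no — w0 S w4 and w4 S w1, but not w0 S w1.
Euclidean (axiom 5): no — w0 S w4 and w0 S w5, but not w4 S w5.
So F validates K, D, T; S4 would additionally require S to be transitive. The strongest is T.

T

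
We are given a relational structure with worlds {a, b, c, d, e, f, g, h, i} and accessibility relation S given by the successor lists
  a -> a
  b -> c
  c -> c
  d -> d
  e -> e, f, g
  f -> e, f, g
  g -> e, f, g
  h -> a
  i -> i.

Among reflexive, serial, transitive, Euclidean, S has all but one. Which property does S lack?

Reflexive: no — b is not related to itself.
Serial: yes — every world has a successor (e.g. a S a).
Transitive: yes — every two-step S-path is closed by a direct edge.
Euclidean: yes — any two successors of a common world are S-related.
Only reflexive fails.

reflexive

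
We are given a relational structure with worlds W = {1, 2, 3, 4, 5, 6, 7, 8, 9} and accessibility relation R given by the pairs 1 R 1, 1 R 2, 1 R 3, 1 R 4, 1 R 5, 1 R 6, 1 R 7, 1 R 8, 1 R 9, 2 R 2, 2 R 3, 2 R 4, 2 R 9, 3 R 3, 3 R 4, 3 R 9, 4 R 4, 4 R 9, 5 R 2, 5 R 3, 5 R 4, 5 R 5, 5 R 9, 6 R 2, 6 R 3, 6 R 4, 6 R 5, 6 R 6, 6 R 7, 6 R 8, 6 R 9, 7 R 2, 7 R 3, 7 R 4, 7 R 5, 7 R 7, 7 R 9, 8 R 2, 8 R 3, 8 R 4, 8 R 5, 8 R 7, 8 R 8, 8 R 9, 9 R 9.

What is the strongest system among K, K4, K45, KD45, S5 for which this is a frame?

Transitive (axiom 4): yes — every two-step R-path is closed by a direct edge.
Euclidean (axiom 5): no — 1 R 2 and 1 R 5, but not 2 R 5.
Serial (axiom D): yes — every world has a successor (e.g. 1 R 1).
Reflexive (axiom T): yes — every world is R-related to itself.
So F validates K, K4; K45 would additionally require R to be Euclidean. The strongest is K4.

K4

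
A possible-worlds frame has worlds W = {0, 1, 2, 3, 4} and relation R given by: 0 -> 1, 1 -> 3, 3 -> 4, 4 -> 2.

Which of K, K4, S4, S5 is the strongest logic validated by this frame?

K

Transitive (axiom 4): no — 0 R 1 and 1 R 3, but not 0 R 3.
Reflexive (axiom T): no — 0 is not related to itself.
Euclidean (axiom 5): no — 0 R 1 and 0 R 1, but not 1 R 1.
So F validates K; K4 would additionally require R to be transitive. The strongest is K.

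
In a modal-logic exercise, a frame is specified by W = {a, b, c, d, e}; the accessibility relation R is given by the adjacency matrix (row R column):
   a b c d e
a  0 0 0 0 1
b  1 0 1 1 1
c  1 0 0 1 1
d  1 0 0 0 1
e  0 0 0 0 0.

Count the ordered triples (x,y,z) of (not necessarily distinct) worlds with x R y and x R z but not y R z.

Enumerating: (a,e,e), (b,a,a), (b,a,c), (b,a,d), (b,c,c), (b,d,c), (b,d,d), (b,e,a), (b,e,c), (b,e,d), (b,e,e), (c,a,a), … and 8 more.
Total: 20.

20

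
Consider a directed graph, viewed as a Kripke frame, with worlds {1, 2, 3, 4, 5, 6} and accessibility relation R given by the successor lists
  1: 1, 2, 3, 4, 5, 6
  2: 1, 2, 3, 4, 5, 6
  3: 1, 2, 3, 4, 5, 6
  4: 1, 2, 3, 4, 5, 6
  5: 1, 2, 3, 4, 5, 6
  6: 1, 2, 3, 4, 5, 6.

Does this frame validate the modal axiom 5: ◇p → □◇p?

By correspondence theory, 5 is valid on a frame iff R is Euclidean.
Euclidean: yes — any two successors of a common world are R-related.

Yes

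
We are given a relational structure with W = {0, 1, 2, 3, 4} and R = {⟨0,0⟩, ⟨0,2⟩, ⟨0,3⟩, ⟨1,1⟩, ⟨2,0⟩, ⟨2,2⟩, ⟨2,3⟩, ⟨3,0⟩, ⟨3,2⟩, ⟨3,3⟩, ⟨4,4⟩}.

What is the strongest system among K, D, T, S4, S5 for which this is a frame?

S5

Serial (axiom D): yes — every world has a successor (e.g. 0 R 0).
Reflexive (axiom T): yes — every world is R-related to itself.
Transitive (axiom 4): yes — every two-step R-path is closed by a direct edge.
Euclidean (axiom 5): yes — any two successors of a common world are R-related.
So F validates K, D, T, S4, S5. The strongest is S5.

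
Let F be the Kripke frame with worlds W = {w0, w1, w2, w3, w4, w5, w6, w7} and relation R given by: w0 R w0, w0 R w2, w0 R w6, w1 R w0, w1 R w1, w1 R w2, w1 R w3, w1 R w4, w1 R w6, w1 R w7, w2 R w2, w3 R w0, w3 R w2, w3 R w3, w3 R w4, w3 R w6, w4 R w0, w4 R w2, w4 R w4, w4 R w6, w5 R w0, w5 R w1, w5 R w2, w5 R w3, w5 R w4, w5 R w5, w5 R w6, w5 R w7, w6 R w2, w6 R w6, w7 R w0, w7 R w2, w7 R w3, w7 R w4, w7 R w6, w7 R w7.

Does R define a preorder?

Yes

Reflexive: yes — every world is R-related to itself.
Transitive: yes — every two-step R-path is closed by a direct edge.
So R is a preorder.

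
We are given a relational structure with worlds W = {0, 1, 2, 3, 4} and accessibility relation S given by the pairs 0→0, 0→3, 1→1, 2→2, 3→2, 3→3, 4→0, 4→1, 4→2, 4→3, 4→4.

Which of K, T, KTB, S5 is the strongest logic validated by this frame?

Reflexive (axiom T): yes — every world is S-related to itself.
Symmetric (axiom B): no — 0 S 3 but not 3 S 0.
Euclidean (axiom 5): no — 4 S 0 and 4 S 1, but not 0 S 1.
So F validates K, T; KTB would additionally require S to be symmetric. The strongest is T.

T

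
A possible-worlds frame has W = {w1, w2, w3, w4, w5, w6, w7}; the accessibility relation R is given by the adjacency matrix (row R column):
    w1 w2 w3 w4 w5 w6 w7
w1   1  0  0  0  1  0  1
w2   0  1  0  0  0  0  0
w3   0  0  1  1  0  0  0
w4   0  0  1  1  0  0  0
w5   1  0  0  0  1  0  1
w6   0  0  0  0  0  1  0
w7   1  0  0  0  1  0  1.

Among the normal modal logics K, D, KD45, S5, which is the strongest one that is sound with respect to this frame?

S5

Serial (axiom D): yes — every world has a successor (e.g. w1 R w1).
Euclidean (axiom 5): yes — any two successors of a common world are R-related.
Transitive (axiom 4): yes — every two-step R-path is closed by a direct edge.
Reflexive (axiom T): yes — every world is R-related to itself.
So F validates K, D, KD45, S5. The strongest is S5.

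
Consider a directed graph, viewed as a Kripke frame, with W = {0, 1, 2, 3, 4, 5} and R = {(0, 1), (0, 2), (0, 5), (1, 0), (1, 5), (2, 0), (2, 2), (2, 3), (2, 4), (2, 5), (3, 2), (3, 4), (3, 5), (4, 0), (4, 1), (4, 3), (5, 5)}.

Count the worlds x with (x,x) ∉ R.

4

Enumerating: 0, 1, 3, 4.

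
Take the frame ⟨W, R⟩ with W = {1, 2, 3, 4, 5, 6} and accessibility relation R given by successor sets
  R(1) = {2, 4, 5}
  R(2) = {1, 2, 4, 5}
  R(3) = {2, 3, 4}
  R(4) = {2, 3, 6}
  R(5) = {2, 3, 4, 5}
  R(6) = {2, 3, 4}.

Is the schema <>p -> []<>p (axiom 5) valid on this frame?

By correspondence theory, 5 is valid on a frame iff R is Euclidean.
Euclidean: no — 1 R 4 and 1 R 5, but not 4 R 5.

No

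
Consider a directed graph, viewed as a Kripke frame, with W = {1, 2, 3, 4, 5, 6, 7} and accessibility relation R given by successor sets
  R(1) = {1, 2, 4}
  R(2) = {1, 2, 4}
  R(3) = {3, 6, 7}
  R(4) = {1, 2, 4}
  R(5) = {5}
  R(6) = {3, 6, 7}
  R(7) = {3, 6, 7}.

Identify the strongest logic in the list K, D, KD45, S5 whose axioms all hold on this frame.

Serial (axiom D): yes — every world has a successor (e.g. 1 R 1).
Euclidean (axiom 5): yes — any two successors of a common world are R-related.
Transitive (axiom 4): yes — every two-step R-path is closed by a direct edge.
Reflexive (axiom T): yes — every world is R-related to itself.
So F validates K, D, KD45, S5. The strongest is S5.

S5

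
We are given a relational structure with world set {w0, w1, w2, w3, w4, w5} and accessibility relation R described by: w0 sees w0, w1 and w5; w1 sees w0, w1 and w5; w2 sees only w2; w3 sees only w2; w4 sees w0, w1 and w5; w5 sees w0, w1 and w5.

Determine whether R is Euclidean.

Yes

Euclidean: yes — any two successors of a common world are R-related.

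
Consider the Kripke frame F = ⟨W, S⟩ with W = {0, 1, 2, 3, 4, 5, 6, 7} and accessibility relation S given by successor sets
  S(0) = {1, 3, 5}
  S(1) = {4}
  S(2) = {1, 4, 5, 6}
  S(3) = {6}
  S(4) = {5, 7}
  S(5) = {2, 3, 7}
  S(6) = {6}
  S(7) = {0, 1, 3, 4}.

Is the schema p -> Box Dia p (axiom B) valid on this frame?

By correspondence theory, B is valid on a frame iff S is symmetric.
Symmetric: no — 0 S 1 but not 1 S 0.

No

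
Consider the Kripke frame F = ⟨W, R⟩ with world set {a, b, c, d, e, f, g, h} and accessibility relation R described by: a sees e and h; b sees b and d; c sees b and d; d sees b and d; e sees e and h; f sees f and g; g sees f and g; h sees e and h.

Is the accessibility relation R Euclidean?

Euclidean: yes — any two successors of a common world are R-related.

Yes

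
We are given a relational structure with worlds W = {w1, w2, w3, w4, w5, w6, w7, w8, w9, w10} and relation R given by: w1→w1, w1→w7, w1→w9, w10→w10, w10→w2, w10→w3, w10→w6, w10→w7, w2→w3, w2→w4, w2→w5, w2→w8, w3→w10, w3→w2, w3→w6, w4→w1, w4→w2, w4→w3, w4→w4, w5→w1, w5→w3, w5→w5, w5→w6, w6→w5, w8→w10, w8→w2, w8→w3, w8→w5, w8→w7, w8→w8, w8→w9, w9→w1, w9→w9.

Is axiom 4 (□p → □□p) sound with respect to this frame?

By correspondence theory, 4 is valid on a frame iff R is transitive.
Transitive: no — w10 R w2 and w2 R w4, but not w10 R w4.

No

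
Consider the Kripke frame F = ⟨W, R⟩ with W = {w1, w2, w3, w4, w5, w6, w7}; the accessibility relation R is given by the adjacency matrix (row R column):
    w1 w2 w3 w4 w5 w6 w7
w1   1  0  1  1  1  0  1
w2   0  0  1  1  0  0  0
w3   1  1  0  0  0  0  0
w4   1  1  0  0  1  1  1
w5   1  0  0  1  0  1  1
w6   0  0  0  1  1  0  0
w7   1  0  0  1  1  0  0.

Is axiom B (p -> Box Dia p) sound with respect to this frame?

Yes

By correspondence theory, B is valid on a frame iff R is symmetric.
Symmetric: yes — every pair in R has its reverse in R.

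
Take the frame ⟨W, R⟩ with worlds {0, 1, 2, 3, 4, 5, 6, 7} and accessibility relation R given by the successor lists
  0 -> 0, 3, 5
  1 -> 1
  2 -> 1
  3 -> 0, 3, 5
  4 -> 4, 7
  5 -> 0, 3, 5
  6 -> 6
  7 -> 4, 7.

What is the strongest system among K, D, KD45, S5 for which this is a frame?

Serial (axiom D): yes — every world has a successor (e.g. 0 R 0).
Euclidean (axiom 5): yes — any two successors of a common world are R-related.
Transitive (axiom 4): yes — every two-step R-path is closed by a direct edge.
Reflexive (axiom T): no — 2 is not related to itself.
So F validates K, D, KD45; S5 would additionally require R to be reflexive. The strongest is KD45.

KD45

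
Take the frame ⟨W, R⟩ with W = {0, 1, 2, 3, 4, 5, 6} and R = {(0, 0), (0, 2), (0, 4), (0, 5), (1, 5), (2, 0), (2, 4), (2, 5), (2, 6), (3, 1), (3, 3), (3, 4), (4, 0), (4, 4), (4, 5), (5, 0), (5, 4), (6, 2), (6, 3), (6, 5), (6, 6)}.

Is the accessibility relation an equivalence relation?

No

Reflexive: no — 1 is not related to itself.
Symmetric: no — 1 R 5 but not 5 R 1.
Transitive: no — 0 R 2 and 2 R 6, but not 0 R 6.
So R is not an equivalence relation.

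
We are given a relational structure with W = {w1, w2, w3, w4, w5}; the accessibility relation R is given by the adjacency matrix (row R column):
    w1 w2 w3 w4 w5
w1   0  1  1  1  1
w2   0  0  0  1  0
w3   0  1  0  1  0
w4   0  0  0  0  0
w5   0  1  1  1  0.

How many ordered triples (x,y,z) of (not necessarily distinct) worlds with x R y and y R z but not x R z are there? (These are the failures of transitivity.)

0

R is transitive; there are no such tuples.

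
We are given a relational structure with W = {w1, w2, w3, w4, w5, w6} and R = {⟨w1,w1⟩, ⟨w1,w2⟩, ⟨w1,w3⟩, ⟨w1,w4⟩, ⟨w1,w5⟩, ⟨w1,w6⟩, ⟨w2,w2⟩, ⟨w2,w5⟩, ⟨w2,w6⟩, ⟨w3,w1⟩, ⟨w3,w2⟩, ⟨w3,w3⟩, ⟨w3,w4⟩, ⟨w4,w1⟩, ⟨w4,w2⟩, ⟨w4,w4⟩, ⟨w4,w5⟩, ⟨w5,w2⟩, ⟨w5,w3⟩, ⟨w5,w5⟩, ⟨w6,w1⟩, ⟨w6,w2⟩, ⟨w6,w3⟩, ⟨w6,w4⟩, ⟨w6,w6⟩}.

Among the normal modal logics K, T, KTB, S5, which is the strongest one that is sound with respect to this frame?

T

Reflexive (axiom T): yes — every world is R-related to itself.
Symmetric (axiom B): no — w1 R w2 but not w2 R w1.
Euclidean (axiom 5): no — w1 R w2 and w1 R w3, but not w2 R w3.
So F validates K, T; KTB would additionally require R to be symmetric. The strongest is T.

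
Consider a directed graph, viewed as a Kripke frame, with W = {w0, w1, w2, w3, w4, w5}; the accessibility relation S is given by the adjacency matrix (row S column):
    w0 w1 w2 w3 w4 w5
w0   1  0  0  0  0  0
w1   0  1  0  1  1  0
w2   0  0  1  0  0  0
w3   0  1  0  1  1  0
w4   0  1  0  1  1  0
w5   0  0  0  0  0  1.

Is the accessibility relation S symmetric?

Symmetric: yes — every pair in S has its reverse in S.

Yes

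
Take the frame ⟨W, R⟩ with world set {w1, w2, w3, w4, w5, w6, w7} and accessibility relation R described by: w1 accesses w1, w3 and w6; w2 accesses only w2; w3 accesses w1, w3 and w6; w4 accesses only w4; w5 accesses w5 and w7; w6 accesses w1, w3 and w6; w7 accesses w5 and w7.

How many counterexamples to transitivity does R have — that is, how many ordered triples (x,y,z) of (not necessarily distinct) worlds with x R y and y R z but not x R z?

R is transitive; there are no such tuples.

0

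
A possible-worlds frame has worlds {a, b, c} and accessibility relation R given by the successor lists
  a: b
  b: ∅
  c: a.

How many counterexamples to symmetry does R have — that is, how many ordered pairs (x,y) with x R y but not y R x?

2

Enumerating: (a,b), (c,a).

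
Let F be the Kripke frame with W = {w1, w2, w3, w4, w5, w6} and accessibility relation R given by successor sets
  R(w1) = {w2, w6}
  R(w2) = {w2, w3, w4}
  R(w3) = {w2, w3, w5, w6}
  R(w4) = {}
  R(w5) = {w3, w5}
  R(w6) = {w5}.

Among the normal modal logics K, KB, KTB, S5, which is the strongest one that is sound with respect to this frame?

K

Symmetric (axiom B): no — w1 R w2 but not w2 R w1.
Reflexive (axiom T): no — w1 is not related to itself.
Euclidean (axiom 5): no — w1 R w2 and w1 R w6, but not w2 R w6.
So F validates K; KB would additionally require R to be symmetric. The strongest is K.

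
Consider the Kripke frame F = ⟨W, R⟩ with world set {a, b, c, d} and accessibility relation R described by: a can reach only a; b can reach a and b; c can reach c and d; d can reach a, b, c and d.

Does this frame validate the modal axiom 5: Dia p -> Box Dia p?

No

By correspondence theory, 5 is valid on a frame iff R is Euclidean.
Euclidean: no — d R a and d R b, but not a R b.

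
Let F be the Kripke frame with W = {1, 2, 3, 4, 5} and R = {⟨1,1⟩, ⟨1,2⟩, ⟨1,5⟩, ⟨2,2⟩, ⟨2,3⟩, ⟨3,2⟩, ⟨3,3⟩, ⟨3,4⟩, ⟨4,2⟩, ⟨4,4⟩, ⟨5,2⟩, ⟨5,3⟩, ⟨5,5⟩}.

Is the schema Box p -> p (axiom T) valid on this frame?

Yes

The schema T characterises exactly the reflexive frames.
Reflexive: yes — every world is R-related to itself.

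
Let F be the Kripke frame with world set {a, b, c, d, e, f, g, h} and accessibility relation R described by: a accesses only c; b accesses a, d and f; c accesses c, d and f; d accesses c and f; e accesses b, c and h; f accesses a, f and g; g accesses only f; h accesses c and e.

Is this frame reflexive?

Reflexive: no — a is not related to itself.

No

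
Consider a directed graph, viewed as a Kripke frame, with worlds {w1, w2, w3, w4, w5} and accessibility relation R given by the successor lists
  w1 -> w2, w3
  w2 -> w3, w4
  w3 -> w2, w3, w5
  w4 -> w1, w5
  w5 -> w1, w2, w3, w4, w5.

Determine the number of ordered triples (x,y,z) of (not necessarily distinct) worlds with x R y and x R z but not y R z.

19

Enumerating: (w1,w2,w2), (w2,w3,w4), (w2,w4,w3), (w2,w4,w4), (w3,w2,w2), (w3,w2,w5), (w4,w1,w1), (w4,w1,w5), (w5,w1,w1), (w5,w1,w4), (w5,w1,w5), (w5,w2,w1), … and 7 more.
Total: 19.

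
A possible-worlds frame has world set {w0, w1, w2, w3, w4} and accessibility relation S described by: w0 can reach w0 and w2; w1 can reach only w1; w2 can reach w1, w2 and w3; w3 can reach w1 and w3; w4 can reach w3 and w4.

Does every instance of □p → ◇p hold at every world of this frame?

Yes

The schema D characterises exactly the serial frames.
Serial: yes — every world has a successor (e.g. w0 S w0).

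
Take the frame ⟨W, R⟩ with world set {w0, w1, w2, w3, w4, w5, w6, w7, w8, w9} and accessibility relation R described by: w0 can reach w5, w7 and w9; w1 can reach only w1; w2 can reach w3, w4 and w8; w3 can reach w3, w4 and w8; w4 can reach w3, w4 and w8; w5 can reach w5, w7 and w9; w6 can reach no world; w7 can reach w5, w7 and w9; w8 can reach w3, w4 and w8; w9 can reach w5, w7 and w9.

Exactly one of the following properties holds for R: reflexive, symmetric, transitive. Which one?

transitive

Reflexive: no — w0 is not related to itself.
Symmetric: no — w0 R w5 but not w5 R w0.
Transitive: yes — every two-step R-path is closed by a direct edge.
Only transitive holds.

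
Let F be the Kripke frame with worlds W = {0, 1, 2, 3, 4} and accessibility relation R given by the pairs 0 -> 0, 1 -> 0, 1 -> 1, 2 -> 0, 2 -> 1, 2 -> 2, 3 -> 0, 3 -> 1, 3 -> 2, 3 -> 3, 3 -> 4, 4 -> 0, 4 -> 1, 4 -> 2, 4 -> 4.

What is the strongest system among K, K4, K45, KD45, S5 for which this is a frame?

Transitive (axiom 4): yes — every two-step R-path is closed by a direct edge.
Euclidean (axiom 5): no — 2 R 0 and 2 R 1, but not 0 R 1.
Serial (axiom D): yes — every world has a successor (e.g. 0 R 0).
Reflexive (axiom T): yes — every world is R-related to itself.
So F validates K, K4; K45 would additionally require R to be Euclidean. The strongest is K4.

K4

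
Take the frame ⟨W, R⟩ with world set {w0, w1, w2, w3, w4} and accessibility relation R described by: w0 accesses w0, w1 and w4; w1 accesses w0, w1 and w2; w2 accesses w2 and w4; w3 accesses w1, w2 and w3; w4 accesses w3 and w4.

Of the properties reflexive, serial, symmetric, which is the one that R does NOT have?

symmetric

Reflexive: yes — every world is R-related to itself.
Serial: yes — every world has a successor (e.g. w0 R w0).
Symmetric: no — w0 R w4 but not w4 R w0.
Only symmetric fails.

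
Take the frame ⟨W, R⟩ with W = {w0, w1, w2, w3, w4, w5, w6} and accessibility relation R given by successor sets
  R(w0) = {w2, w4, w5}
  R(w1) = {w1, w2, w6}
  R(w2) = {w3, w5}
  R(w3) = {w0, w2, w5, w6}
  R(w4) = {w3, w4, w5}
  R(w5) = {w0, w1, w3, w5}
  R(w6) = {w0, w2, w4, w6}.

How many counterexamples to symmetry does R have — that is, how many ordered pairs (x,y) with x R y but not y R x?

13

Enumerating: (w0,w2), (w0,w4), (w1,w2), (w1,w6), (w2,w5), (w3,w0), (w3,w6), (w4,w3), (w4,w5), (w5,w1), (w6,w0), (w6,w2), (w6,w4).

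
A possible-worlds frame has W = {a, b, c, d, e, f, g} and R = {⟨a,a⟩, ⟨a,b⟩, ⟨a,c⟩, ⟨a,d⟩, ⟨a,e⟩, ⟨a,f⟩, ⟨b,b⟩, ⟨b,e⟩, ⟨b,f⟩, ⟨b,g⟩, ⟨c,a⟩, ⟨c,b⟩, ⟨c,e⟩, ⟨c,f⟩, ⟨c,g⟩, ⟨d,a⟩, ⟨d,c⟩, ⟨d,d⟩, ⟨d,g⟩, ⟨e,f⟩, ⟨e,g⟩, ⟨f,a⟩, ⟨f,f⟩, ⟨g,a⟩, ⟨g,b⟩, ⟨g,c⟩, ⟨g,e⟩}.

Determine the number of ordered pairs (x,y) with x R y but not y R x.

Enumerating: (a,b), (a,e), (b,e), (b,f), (c,b), (c,e), (c,f), (d,c), (d,g), (e,f), (g,a).

11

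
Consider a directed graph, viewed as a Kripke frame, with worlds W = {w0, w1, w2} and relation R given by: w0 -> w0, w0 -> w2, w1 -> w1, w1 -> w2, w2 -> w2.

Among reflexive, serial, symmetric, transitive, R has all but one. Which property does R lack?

symmetric

Reflexive: yes — every world is R-related to itself.
Serial: yes — every world has a successor (e.g. w0 R w0).
Symmetric: no — w0 R w2 but not w2 R w0.
Transitive: yes — every two-step R-path is closed by a direct edge.
Only symmetric fails.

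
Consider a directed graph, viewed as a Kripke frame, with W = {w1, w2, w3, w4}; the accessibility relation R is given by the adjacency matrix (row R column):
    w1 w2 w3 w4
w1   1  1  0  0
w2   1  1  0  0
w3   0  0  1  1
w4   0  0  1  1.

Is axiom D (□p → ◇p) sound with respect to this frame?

The schema D characterises exactly the serial frames.
Serial: yes — every world has a successor (e.g. w1 R w1).

Yes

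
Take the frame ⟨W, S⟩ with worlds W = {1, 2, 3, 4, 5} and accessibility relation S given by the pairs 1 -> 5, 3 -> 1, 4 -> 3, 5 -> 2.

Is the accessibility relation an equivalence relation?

No

Reflexive: no — 1 is not related to itself.
Symmetric: no — 1 S 5 but not 5 S 1.
Transitive: no — 1 S 5 and 5 S 2, but not 1 S 2.
So S is not an equivalence relation.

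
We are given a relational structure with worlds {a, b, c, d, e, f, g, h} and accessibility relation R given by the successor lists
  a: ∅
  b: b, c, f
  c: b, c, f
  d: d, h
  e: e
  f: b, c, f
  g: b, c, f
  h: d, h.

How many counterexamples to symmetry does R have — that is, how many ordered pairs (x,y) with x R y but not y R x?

3

Enumerating: (g,b), (g,c), (g,f).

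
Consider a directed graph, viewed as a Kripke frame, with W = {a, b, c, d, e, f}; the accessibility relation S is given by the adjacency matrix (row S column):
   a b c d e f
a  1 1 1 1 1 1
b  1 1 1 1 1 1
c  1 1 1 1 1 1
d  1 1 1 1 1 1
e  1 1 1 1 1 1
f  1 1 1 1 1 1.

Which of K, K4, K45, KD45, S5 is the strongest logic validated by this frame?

S5

Transitive (axiom 4): yes — every two-step S-path is closed by a direct edge.
Euclidean (axiom 5): yes — any two successors of a common world are S-related.
Serial (axiom D): yes — every world has a successor (e.g. a S a).
Reflexive (axiom T): yes — every world is S-related to itself.
So F validates K, K4, K45, KD45, S5. The strongest is S5.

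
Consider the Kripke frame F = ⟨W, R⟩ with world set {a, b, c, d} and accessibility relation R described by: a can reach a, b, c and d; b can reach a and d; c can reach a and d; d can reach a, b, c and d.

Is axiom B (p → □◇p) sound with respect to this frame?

Axiom B corresponds to the accessibility relation being symmetric.
Symmetric: yes — every pair in R has its reverse in R.

Yes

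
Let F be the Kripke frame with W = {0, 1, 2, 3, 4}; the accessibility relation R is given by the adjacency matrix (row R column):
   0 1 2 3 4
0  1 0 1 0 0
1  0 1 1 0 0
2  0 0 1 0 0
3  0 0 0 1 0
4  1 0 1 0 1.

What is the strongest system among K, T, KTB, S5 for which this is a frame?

Reflexive (axiom T): yes — every world is R-related to itself.
Symmetric (axiom B): no — 0 R 2 but not 2 R 0.
Euclidean (axiom 5): no — 4 R 2 and 4 R 0, but not 2 R 0.
So F validates K, T; KTB would additionally require R to be symmetric. The strongest is T.

T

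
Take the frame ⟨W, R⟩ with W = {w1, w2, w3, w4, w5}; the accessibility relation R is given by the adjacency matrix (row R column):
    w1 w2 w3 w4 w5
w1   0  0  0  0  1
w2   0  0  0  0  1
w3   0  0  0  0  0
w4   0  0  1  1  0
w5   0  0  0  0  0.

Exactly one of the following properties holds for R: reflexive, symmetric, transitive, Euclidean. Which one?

transitive

Reflexive: no — w1 is not related to itself.
Symmetric: no — w1 R w5 but not w5 R w1.
Transitive: yes — every two-step R-path is closed by a direct edge.
Euclidean: no — w1 R w5 and w1 R w5, but not w5 R w5.
Only transitive holds.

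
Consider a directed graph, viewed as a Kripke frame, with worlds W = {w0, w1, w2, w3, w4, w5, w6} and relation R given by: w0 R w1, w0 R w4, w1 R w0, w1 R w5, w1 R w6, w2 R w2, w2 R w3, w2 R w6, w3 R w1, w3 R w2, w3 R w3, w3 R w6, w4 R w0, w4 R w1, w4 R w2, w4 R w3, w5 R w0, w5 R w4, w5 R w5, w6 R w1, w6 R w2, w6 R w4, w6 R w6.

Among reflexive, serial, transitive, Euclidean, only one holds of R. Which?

Reflexive: no — w0 is not related to itself.
Serial: yes — every world has a successor (e.g. w0 R w1).
Transitive: no — w0 R w1 and w1 R w5, but not w0 R w5.
Euclidean: no — w0 R w1 and w0 R w4, but not w1 R w4.
Only serial holds.

serial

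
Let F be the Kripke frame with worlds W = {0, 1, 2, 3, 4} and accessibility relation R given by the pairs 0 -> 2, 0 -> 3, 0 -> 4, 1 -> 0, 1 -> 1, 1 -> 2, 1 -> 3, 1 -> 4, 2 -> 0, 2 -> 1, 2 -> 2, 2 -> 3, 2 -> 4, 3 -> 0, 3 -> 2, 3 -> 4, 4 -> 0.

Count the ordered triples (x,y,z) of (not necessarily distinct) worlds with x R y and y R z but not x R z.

Enumerating: (0,2,0), (0,2,1), (0,3,0), (0,4,0), (3,0,3), (3,2,1), (3,2,3), (4,0,2), (4,0,3), (4,0,4).

10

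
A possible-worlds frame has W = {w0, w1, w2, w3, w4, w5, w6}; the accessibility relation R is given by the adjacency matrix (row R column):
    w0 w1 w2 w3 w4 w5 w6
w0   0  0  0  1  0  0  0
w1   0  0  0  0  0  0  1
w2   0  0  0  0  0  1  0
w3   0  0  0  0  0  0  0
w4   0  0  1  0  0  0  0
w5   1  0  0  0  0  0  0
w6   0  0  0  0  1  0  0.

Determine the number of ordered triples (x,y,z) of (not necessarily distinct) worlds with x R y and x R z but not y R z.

6

Enumerating: (w0,w3,w3), (w1,w6,w6), (w2,w5,w5), (w4,w2,w2), (w5,w0,w0), (w6,w4,w4).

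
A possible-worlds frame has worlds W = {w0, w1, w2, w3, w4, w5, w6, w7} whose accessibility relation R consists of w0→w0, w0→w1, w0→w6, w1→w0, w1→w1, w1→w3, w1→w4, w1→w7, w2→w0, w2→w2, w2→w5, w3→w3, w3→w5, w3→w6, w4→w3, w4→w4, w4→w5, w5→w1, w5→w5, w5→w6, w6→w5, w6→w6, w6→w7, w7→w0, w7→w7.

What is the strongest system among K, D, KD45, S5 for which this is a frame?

Serial (axiom D): yes — every world has a successor (e.g. w0 R w0).
Euclidean (axiom 5): no — w0 R w1 and w0 R w6, but not w1 R w6.
Transitive (axiom 4): no — w0 R w1 and w1 R w3, but not w0 R w3.
Reflexive (axiom T): yes — every world is R-related to itself.
So F validates K, D; KD45 would additionally require R to be Euclidean and transitive. The strongest is D.

D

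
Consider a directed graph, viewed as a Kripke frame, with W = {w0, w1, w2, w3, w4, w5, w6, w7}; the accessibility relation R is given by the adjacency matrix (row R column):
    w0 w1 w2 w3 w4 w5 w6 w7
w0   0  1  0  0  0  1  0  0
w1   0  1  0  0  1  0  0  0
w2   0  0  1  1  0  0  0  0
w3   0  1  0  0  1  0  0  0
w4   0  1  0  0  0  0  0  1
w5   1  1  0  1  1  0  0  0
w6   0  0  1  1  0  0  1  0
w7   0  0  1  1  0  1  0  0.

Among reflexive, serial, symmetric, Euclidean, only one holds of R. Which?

Reflexive: no — w0 is not related to itself.
Serial: yes — every world has a successor (e.g. w0 R w1).
Symmetric: no — w0 R w1 but not w1 R w0.
Euclidean: no — w0 R w1 and w0 R w5, but not w1 R w5.
Only serial holds.

serial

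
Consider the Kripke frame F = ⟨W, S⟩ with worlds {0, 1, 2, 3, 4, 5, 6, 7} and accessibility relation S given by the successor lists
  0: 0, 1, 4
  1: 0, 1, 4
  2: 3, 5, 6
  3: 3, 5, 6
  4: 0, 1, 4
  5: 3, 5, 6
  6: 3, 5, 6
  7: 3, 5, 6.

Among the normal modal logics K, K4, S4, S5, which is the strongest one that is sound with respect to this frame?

K4

Transitive (axiom 4): yes — every two-step S-path is closed by a direct edge.
Reflexive (axiom T): no — 2 is not related to itself.
Euclidean (axiom 5): yes — any two successors of a common world are S-related.
So F validates K, K4; S4 would additionally require S to be reflexive. The strongest is K4.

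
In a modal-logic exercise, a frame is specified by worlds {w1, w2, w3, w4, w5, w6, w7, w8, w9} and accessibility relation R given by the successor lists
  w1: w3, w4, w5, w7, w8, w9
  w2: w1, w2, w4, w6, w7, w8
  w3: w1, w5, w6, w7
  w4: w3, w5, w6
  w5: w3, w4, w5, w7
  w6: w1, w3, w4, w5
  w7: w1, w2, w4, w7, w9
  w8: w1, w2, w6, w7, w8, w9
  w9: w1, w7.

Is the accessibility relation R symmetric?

Symmetric: no — w1 R w4 but not w4 R w1.

No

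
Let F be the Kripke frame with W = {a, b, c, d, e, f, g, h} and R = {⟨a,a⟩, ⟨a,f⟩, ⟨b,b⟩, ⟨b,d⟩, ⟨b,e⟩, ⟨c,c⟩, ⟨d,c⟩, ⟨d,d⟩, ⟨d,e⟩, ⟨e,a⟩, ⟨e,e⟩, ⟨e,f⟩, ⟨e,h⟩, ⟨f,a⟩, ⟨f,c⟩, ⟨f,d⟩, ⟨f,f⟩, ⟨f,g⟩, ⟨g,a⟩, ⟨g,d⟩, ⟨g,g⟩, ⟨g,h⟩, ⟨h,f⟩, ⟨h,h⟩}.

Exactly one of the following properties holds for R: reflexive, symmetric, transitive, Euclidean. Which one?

reflexive

Reflexive: yes — every world is R-related to itself.
Symmetric: no — b R d but not d R b.
Transitive: no — a R f and f R c, but not a R c.
Euclidean: no — b R e and b R d, but not e R d.
Only reflexive holds.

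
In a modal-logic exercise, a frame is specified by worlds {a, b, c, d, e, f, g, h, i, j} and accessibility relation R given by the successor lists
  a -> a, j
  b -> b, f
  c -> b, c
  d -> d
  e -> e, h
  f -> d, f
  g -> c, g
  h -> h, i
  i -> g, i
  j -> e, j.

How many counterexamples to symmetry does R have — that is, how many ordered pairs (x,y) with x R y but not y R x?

9

Enumerating: (a,j), (b,f), (c,b), (e,h), (f,d), (g,c), (h,i), (i,g), (j,e).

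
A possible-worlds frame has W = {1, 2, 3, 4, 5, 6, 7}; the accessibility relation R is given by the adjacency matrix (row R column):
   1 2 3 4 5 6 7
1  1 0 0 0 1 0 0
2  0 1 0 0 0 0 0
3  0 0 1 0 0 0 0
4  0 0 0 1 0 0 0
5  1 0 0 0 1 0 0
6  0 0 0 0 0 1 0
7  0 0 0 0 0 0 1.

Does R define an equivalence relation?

Reflexive: yes — every world is R-related to itself.
Symmetric: yes — every pair in R has its reverse in R.
Transitive: yes — every two-step R-path is closed by a direct edge.
So R is an equivalence relation.

Yes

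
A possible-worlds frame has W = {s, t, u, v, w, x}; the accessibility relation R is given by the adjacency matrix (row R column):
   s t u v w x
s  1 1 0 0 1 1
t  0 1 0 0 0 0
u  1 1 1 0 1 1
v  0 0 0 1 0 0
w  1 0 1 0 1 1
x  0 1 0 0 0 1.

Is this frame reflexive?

Yes

Reflexive: yes — every world is R-related to itself.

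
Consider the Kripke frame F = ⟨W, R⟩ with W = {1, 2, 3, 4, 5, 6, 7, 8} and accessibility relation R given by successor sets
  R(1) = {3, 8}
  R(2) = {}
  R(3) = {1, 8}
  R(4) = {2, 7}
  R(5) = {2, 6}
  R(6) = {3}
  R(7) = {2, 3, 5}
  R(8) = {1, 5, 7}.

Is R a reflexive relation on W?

Reflexive: no — 1 is not related to itself.

No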